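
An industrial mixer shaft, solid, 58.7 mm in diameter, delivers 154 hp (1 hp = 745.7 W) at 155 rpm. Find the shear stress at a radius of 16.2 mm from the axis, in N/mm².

98.3 N/mm²

ω = 2π·155/60 = 16.23 rad/s, so T = P/ω = 154×745.7 / 16.23 = 7075 N·m.
J = πd⁴/32 = π(0.0587)⁴/32 = 1.166×10^-6 m⁴.
Shear stress varies linearly with radius: τ = T·r/J = 7075 × 0.0162 / 1.166×10^-6 = 9.833×10^7 Pa.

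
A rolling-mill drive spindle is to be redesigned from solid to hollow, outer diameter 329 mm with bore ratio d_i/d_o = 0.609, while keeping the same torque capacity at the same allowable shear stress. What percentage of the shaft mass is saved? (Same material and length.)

30.6 %

Equal τ_max and T ⇒ the solid shaft needs d_s³ = d_o³(1−k⁴), so d_s = 329·(1−0.609⁴)^(1/3) = 313.2 mm.
Area ratio A_h/A_s = d_o²(1−k²)/d_s² = (1−k²)/(1−k⁴)^(2/3) = 0.6943.
Mass saving = 1 − 0.6943 = 30.6 %.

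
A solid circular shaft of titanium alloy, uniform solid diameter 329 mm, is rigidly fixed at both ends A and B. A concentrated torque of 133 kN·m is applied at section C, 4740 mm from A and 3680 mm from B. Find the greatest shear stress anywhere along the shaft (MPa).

With uniform GJ and both ends fixed, compatibility θ_AC = θ_CB gives T_A·a = T_B·b, together with T_A + T_B = T₀.
T_A = T₀·b/(a+b) = 133000·3680/8420 = 58130 N·m; T_B = 74870 N·m.
τ in each portion: τ_AC = 8.31×10^6 Pa, τ_CB = 1.07×10^7 Pa; maximum is in CB.
τ_max = T_CB·r/J = 74870·0.165/1.15×10^-3 = 1.071×10^7 Pa.

10.7 MPa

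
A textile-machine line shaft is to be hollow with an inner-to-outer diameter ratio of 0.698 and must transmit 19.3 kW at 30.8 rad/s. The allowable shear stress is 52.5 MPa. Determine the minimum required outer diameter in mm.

43.0 mm

ω = 30.8 rad/s, so T = P/ω = 19.3×10³ / 30.80 = 626.6 N·m.
For a hollow shaft with d_i/d_o = 0.698: τ_max = 16T/(π d_o³ (1−k⁴)), so d_o = [16T/(π τ_allow (1−k⁴))]^(1/3) = [16·626.6/(π·5.25×10^7·0.7626)]^(1/3) = 0.04304 m.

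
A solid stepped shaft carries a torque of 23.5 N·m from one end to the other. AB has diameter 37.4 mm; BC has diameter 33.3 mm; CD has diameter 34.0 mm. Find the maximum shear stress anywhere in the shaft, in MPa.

Under the same torque, τ_max = 16T/(πd³) is largest where d is smallest — segment BC (d = 33.3 mm).
τ_max = 16·23.50/(π·(0.0333)³) = 3.241×10^6 Pa.

3.24 MPa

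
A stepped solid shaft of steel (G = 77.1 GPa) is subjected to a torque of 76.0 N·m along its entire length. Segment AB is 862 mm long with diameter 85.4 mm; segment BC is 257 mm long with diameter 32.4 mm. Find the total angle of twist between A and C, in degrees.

J_AB = π(0.0854)⁴/32 = 5.22×10^-6 m⁴; J_BC = π(0.0324)⁴/32 = 1.08×10^-7 m⁴.
θ = (T/G)·Σ L_i/J_i = (76.00/77.1×10⁹)·(0.862/5.22×10^-6 + 0.257/1.08×10^-7) = 2.504×10^-3 rad.

0.143°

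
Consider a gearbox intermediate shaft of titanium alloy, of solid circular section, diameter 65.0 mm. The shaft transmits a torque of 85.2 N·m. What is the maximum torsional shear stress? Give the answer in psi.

229 psi

J = πd⁴/32 = π(0.0650)⁴/32 = 1.752×10^-6 m⁴.
τ_max = T·r/J = 85.20 × 0.0325 / 1.752×10^-6 = 1.580×10^6 Pa.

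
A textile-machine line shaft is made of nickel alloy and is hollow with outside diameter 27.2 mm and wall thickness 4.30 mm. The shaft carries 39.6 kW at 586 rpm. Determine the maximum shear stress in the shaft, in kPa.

ω = 2π·586/60 = 61.37 rad/s, so T = P/ω = 39.6×10³ / 61.37 = 645.3 N·m.
J = π(d_o⁴ − d_i⁴)/32 = π(0.0272⁴ − 0.0186⁴)/32 = 4.199×10^-8 m⁴.
τ_max = T·r/J = 645.3 × 0.0136 / 4.199×10^-8 = 2.090×10^8 Pa.

209000 kPa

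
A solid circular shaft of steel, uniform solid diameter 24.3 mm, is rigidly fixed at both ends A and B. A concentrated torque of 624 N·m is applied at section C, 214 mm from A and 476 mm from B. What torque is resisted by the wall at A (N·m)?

430 N·m

With uniform GJ and both ends fixed, compatibility θ_AC = θ_CB gives T_A·a = T_B·b, together with T_A + T_B = T₀.
T_A = T₀·b/(a+b) = 624.0·476/690.0 = 430.5 N·m; T_B = 193.5 N·m.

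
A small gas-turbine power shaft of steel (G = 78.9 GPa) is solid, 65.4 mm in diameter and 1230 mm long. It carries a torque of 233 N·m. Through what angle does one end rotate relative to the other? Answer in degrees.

J = πd⁴/32 = π(0.0654)⁴/32 = 1.796×10^-6 m⁴.
θ = T·L/(G·J) = 233.0 × 1.23 / (78.9×10⁹ × 1.796×10^-6) = 2.022×10^-3 rad.

0.116°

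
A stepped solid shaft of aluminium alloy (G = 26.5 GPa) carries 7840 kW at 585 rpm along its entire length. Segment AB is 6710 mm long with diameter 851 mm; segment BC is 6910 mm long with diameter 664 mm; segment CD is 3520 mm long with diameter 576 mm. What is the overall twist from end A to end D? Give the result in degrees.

0.226°

ω = 2π·585/60 = 61.26 rad/s, so T = P/ω = 7840×10³ / 61.26 = 128000 N·m.
J_AB = π(0.851)⁴/32 = 0.0515 m⁴; J_BC = π(0.664)⁴/32 = 0.0191 m⁴; J_CD = π(0.576)⁴/32 = 0.0108 m⁴.
θ = (T/G)·Σ L_i/J_i = (128000/26.5×10⁹)·(6.71/0.0515 + 6.91/0.0191 + 3.52/0.0108) = 3.951×10^-3 rad.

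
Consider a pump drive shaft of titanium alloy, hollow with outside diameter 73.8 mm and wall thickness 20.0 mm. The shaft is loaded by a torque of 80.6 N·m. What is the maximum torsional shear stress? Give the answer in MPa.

J = π(d_o⁴ − d_i⁴)/32 = π(0.0738⁴ − 0.0338⁴)/32 = 2.784×10^-6 m⁴.
τ_max = T·r/J = 80.60 × 0.0369 / 2.784×10^-6 = 1.068×10^6 Pa.

1.07 MPa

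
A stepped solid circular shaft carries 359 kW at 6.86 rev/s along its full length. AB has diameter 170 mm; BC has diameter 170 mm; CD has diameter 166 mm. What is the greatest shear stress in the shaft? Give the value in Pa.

ω = 2π·6.86 = 43.10 rad/s, so T = P/ω = 359×10³ / 43.10 = 8329 N·m.
Under the same torque, τ_max = 16T/(πd³) is largest where d is smallest — segment CD (d = 166 mm).
τ_max = 16·8329/(π·(0.166)³) = 9.273×10^6 Pa.

9.27e6 Pa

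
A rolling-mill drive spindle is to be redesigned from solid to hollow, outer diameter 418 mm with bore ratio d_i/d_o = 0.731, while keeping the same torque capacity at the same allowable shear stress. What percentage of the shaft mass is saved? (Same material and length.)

41.7 %

Equal τ_max and T ⇒ the solid shaft needs d_s³ = d_o³(1−k⁴), so d_s = 418·(1−0.731⁴)^(1/3) = 373.7 mm.
Area ratio A_h/A_s = d_o²(1−k²)/d_s² = (1−k²)/(1−k⁴)^(2/3) = 0.5826.
Mass saving = 1 − 0.5826 = 41.7 %.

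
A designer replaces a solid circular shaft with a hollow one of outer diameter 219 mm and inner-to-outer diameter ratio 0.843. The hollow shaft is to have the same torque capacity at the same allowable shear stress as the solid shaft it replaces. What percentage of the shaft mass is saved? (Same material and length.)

53.8 %

Equal τ_max and T ⇒ the solid shaft needs d_s³ = d_o³(1−k⁴), so d_s = 219·(1−0.843⁴)^(1/3) = 173.2 mm.
Area ratio A_h/A_s = d_o²(1−k²)/d_s² = (1−k²)/(1−k⁴)^(2/3) = 0.4624.
Mass saving = 1 − 0.4624 = 53.8 %.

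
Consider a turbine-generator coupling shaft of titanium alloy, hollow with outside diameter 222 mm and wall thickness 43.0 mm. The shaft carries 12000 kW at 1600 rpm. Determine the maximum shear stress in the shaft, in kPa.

ω = 2π·1600/60 = 167.6 rad/s, so T = P/ω = 12000×10³ / 167.6 = 71620 N·m.
J = π(d_o⁴ − d_i⁴)/32 = π(0.222⁴ − 0.136⁴)/32 = 2.049×10^-4 m⁴.
τ_max = T·r/J = 71620 × 0.111 / 2.049×10^-4 = 3.880×10^7 Pa.

38800 kPa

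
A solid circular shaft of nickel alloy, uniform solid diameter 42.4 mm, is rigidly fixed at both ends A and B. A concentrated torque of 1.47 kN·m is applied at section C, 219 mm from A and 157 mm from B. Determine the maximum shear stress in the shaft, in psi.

8300 psi

With uniform GJ and both ends fixed, compatibility θ_AC = θ_CB gives T_A·a = T_B·b, together with T_A + T_B = T₀.
T_A = T₀·b/(a+b) = 1470·157/376.0 = 613.8 N·m; T_B = 856.2 N·m.
τ in each portion: τ_AC = 4.10×10^7 Pa, τ_CB = 5.72×10^7 Pa; maximum is in CB.
τ_max = T_CB·r/J = 856.2·0.0212/3.17×10^-7 = 5.721×10^7 Pa.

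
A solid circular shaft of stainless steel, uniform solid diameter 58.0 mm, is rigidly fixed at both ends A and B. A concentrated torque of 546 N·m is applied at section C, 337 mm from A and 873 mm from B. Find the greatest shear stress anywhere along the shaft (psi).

1490 psi

With uniform GJ and both ends fixed, compatibility θ_AC = θ_CB gives T_A·a = T_B·b, together with T_A + T_B = T₀.
T_A = T₀·b/(a+b) = 546.0·873/1210 = 393.9 N·m; T_B = 152.1 N·m.
τ in each portion: τ_AC = 1.03×10^7 Pa, τ_CB = 3.97×10^6 Pa; maximum is in AC.
τ_max = T_AC·r/J = 393.9·0.0290/1.11×10^-6 = 1.028×10^7 Pa.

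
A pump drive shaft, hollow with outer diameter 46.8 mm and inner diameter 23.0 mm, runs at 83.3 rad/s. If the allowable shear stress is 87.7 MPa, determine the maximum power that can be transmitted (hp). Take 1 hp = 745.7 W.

J = π(d_o⁴ − d_i⁴)/32 = π(0.0468⁴ − 0.0230⁴)/32 = 4.435×10^-7 m⁴.
T_max = τ_allow·J/r = 8.77×10^7 × 4.435×10^-7 / 0.0234 = 1662 N·m.
ω = 83.3 rad/s, so P_max = T_max·ω = 1.385×10^5 W.

186 hp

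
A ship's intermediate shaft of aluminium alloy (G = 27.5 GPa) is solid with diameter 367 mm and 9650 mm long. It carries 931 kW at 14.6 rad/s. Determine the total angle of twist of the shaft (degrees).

0.720°

ω = 14.6 rad/s, so T = P/ω = 931×10³ / 14.60 = 63770 N·m.
J = πd⁴/32 = π(0.367)⁴/32 = 1.781×10^-3 m⁴.
θ = T·L/(G·J) = 63770 × 9.65 / (27.5×10⁹ × 1.781×10^-3) = 0.01256 rad.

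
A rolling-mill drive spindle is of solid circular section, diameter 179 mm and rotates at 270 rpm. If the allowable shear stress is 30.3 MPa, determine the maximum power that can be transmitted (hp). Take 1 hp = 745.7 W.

1290 hp

J = πd⁴/32 = π(0.179)⁴/32 = 1.008×10^-4 m⁴.
T_max = τ_allow·J/r = 3.03×10^7 × 1.008×10^-4 / 0.0895 = 34120 N·m.
ω = 2π·270/60 = 28.27 rad/s, so P_max = T_max·ω = 9.648×10^5 W.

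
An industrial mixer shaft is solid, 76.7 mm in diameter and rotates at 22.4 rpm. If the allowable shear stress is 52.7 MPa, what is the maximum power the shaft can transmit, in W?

11000 W

J = πd⁴/32 = π(0.0767)⁴/32 = 3.398×10^-6 m⁴.
T_max = τ_allow·J/r = 5.27×10^7 × 3.398×10^-6 / 0.0384 = 4669 N·m.
ω = 2π·22.4/60 = 2.346 rad/s, so P_max = T_max·ω = 1.095×10^4 W.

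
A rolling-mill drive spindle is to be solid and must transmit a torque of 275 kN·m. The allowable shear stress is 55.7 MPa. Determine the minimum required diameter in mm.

293 mm

For a solid shaft τ_max = 16T/(πd³), so d = (16T/(π τ_allow))^(1/3) = (16·275000/(π·5.57×10^7))^(1/3) = 0.2930 m.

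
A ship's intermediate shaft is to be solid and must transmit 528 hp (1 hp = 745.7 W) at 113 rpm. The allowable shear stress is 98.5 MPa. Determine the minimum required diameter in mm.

120 mm

ω = 2π·113/60 = 11.83 rad/s, so T = P/ω = 528×745.7 / 11.83 = 33270 N·m.
For a solid shaft τ_max = 16T/(πd³), so d = (16T/(π τ_allow))^(1/3) = (16·33270/(π·9.85×10^7))^(1/3) = 0.1198 m.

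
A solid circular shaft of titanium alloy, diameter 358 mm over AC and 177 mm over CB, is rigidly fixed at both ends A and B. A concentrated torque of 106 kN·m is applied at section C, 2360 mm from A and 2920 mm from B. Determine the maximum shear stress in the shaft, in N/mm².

11.2 N/mm²

Compatibility: T_A·a/J_AC = T_B·b/J_CB with T_A + T_B = T₀.
J_AC = 1.61×10^-3 m⁴, J_CB = 9.64×10^-5 m⁴, so T_A = T₀·(J_AC/a)/((J_AC/a)+(J_CB/b)) = 101100 N·m, T_B = 4883 N·m.
τ in each portion: τ_AC = 1.12×10^7 Pa, τ_CB = 4.49×10^6 Pa; maximum is in AC.
τ_max = T_AC·r/J = 101100·0.179/1.61×10^-3 = 1.122×10^7 Pa.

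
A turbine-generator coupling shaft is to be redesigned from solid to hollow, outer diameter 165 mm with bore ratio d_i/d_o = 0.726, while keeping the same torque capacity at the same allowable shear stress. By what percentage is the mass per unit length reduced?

Equal τ_max and T ⇒ the solid shaft needs d_s³ = d_o³(1−k⁴), so d_s = 165·(1−0.726⁴)^(1/3) = 148.0 mm.
Area ratio A_h/A_s = d_o²(1−k²)/d_s² = (1−k²)/(1−k⁴)^(2/3) = 0.5875.
Mass saving = 1 − 0.5875 = 41.2 %.

41.2 %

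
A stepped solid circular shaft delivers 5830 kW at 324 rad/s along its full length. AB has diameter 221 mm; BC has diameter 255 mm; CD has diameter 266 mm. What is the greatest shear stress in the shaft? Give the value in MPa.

ω = 324 rad/s, so T = P/ω = 5830×10³ / 324.0 = 17990 N·m.
Under the same torque, τ_max = 16T/(πd³) is largest where d is smallest — segment AB (d = 221 mm).
τ_max = 16·17990/(π·(0.221)³) = 8.490×10^6 Pa.

8.49 MPa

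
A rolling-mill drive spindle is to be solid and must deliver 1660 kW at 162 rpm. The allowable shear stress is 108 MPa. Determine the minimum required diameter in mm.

166 mm

ω = 2π·162/60 = 16.96 rad/s, so T = P/ω = 1660×10³ / 16.96 = 97850 N·m.
For a solid shaft τ_max = 16T/(πd³), so d = (16T/(π τ_allow))^(1/3) = (16·97850/(π·1.08×10^8))^(1/3) = 0.1665 m.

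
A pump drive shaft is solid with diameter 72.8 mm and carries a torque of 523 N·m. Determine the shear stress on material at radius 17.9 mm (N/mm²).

3.39 N/mm²

J = πd⁴/32 = π(0.0728)⁴/32 = 2.758×10^-6 m⁴.
Shear stress varies linearly with radius: τ = T·r/J = 523.0 × 0.0179 / 2.758×10^-6 = 3.395×10^6 Pa.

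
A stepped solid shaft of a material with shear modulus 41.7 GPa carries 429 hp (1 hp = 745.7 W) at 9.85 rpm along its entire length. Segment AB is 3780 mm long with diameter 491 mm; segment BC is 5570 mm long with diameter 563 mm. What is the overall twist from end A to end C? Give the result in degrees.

ω = 2π·9.85/60 = 1.031 rad/s, so T = P/ω = 429×745.7 / 1.031 = 310100 N·m.
J_AB = π(0.491)⁴/32 = 5.71×10^-3 m⁴; J_BC = π(0.563)⁴/32 = 9.86×10^-3 m⁴.
θ = (T/G)·Σ L_i/J_i = (310100/41.7×10⁹)·(3.78/5.71×10^-3 + 5.57/9.86×10^-3) = 9.127×10^-3 rad.

0.523°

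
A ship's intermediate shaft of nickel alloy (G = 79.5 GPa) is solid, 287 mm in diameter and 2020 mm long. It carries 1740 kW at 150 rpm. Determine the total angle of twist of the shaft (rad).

0.00423 rad

ω = 2π·150/60 = 15.71 rad/s, so T = P/ω = 1740×10³ / 15.71 = 110800 N·m.
J = πd⁴/32 = π(0.287)⁴/32 = 6.661×10^-4 m⁴.
θ = T·L/(G·J) = 110800 × 2.02 / (79.5×10⁹ × 6.661×10^-4) = 4.226×10^-3 rad.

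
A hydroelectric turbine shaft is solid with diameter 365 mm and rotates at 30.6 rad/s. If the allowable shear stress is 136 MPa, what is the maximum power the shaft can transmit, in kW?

J = πd⁴/32 = π(0.365)⁴/32 = 1.742×10^-3 m⁴.
T_max = τ_allow·J/r = 1.36×10^8 × 1.742×10^-3 / 0.182 = 1.299e6 N·m.
ω = 30.6 rad/s, so P_max = T_max·ω = 3.973×10^7 W.

39700 kW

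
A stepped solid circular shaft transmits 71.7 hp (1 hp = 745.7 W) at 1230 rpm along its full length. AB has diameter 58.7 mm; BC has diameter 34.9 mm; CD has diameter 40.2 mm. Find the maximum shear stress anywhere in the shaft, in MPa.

49.7 MPa

ω = 2π·1230/60 = 128.8 rad/s, so T = P/ω = 71.7×745.7 / 128.8 = 415.1 N·m.
Under the same torque, τ_max = 16T/(πd³) is largest where d is smallest — segment BC (d = 34.9 mm).
τ_max = 16·415.1/(π·(0.0349)³) = 4.973×10^7 Pa.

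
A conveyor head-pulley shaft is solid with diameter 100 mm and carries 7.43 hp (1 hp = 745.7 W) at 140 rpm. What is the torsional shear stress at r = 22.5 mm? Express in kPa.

ω = 2π·140/60 = 14.66 rad/s, so T = P/ω = 7.43×745.7 / 14.66 = 377.9 N·m.
J = πd⁴/32 = π(0.100)⁴/32 = 9.817×10^-6 m⁴.
Shear stress varies linearly with radius: τ = T·r/J = 377.9 × 0.0225 / 9.817×10^-6 = 8.661×10^5 Pa.

866 kPa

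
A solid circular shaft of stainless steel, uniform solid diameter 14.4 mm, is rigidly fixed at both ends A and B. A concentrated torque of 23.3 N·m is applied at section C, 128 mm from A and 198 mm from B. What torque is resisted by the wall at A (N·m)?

With uniform GJ and both ends fixed, compatibility θ_AC = θ_CB gives T_A·a = T_B·b, together with T_A + T_B = T₀.
T_A = T₀·b/(a+b) = 23.30·198/326.0 = 14.15 N·m; T_B = 9.148 N·m.

14.2 N·m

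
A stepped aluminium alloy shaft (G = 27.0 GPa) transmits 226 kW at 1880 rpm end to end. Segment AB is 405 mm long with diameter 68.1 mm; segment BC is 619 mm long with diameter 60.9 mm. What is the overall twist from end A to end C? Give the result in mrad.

ω = 2π·1880/60 = 196.9 rad/s, so T = P/ω = 226×10³ / 196.9 = 1148 N·m.
J_AB = π(0.0681)⁴/32 = 2.11×10^-6 m⁴; J_BC = π(0.0609)⁴/32 = 1.35×10^-6 m⁴.
θ = (T/G)·Σ L_i/J_i = (1148/27.0×10⁹)·(0.405/2.11×10^-6 + 0.619/1.35×10^-6) = 0.02764 rad.

27.6 mrad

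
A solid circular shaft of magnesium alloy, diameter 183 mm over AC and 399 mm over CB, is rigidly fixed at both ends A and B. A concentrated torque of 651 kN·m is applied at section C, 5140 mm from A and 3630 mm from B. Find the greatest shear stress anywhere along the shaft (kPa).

Compatibility: T_A·a/J_AC = T_B·b/J_CB with T_A + T_B = T₀.
J_AC = 1.10×10^-4 m⁴, J_CB = 2.49×10^-3 m⁴, so T_A = T₀·(J_AC/a)/((J_AC/a)+(J_CB/b)) = 19730 N·m, T_B = 631300 N·m.
τ in each portion: τ_AC = 1.64×10^7 Pa, τ_CB = 5.06×10^7 Pa; maximum is in CB.
τ_max = T_CB·r/J = 631300·0.200/2.49×10^-3 = 5.061×10^7 Pa.

50600 kPa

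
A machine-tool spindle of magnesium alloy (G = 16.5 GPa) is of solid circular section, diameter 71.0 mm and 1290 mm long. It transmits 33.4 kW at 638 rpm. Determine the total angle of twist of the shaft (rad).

0.0157 rad

ω = 2π·638/60 = 66.81 rad/s, so T = P/ω = 33.4×10³ / 66.81 = 499.9 N·m.
J = πd⁴/32 = π(0.0710)⁴/32 = 2.495×10^-6 m⁴.
θ = T·L/(G·J) = 499.9 × 1.29 / (16.5×10⁹ × 2.495×10^-6) = 0.01567 rad.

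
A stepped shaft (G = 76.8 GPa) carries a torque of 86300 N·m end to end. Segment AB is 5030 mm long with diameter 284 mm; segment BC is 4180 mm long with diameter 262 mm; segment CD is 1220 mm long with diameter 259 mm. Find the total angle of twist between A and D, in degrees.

1.27°

J_AB = π(0.284)⁴/32 = 6.39×10^-4 m⁴; J_BC = π(0.262)⁴/32 = 4.63×10^-4 m⁴; J_CD = π(0.259)⁴/32 = 4.42×10^-4 m⁴.
θ = (T/G)·Σ L_i/J_i = (86300/76.8×10⁹)·(5.03/6.39×10^-4 + 4.18/4.63×10^-4 + 1.22/4.42×10^-4) = 0.02211 rad.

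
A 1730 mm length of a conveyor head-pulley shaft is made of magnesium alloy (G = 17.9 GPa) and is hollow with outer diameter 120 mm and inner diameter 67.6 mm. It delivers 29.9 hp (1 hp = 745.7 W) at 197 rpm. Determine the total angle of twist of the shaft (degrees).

ω = 2π·197/60 = 20.63 rad/s, so T = P/ω = 29.9×745.7 / 20.63 = 1081 N·m.
J = π(d_o⁴ − d_i⁴)/32 = π(0.120⁴ − 0.0676⁴)/32 = 1.831×10^-5 m⁴.
θ = T·L/(G·J) = 1081 × 1.73 / (17.9×10⁹ × 1.831×10^-5) = 5.706×10^-3 rad.

0.327°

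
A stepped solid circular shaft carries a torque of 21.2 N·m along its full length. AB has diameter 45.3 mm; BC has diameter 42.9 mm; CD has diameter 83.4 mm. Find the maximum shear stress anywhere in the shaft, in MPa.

1.37 MPa

Under the same torque, τ_max = 16T/(πd³) is largest where d is smallest — segment BC (d = 42.9 mm).
τ_max = 16·21.20/(π·(0.0429)³) = 1.368×10^6 Pa.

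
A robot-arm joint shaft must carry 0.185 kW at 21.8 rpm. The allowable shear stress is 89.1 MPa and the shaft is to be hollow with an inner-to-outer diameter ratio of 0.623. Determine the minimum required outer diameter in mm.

ω = 2π·21.8/60 = 2.283 rad/s, so T = P/ω = 0.185×10³ / 2.283 = 81.04 N·m.
For a hollow shaft with d_i/d_o = 0.623: τ_max = 16T/(π d_o³ (1−k⁴)), so d_o = [16T/(π τ_allow (1−k⁴))]^(1/3) = [16·81.04/(π·8.91×10^7·0.8494)]^(1/3) = 0.01760 m.

17.6 mm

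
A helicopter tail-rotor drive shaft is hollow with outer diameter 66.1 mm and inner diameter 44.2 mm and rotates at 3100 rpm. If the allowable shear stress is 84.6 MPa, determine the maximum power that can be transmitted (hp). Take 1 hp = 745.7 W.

J = π(d_o⁴ − d_i⁴)/32 = π(0.0661⁴ − 0.0442⁴)/32 = 1.499×10^-6 m⁴.
T_max = τ_allow·J/r = 8.46×10^7 × 1.499×10^-6 / 0.0330 = 3838 N·m.
ω = 2π·3100/60 = 324.6 rad/s, so P_max = T_max·ω = 1.246×10^6 W.

1670 hp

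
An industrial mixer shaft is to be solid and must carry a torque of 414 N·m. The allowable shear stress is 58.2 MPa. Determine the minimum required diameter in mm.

For a solid shaft τ_max = 16T/(πd³), so d = (16T/(π τ_allow))^(1/3) = (16·414.0/(π·5.82×10^7))^(1/3) = 0.03309 m.

33.1 mm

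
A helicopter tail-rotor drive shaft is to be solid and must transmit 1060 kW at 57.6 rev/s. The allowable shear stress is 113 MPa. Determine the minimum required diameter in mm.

50.9 mm

ω = 2π·57.6 = 361.9 rad/s, so T = P/ω = 1060×10³ / 361.9 = 2929 N·m.
For a solid shaft τ_max = 16T/(πd³), so d = (16T/(π τ_allow))^(1/3) = (16·2929/(π·1.13×10^8))^(1/3) = 0.05092 m.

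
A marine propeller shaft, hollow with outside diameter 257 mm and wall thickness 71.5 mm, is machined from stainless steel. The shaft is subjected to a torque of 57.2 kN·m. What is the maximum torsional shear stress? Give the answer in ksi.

2.59 ksi

J = π(d_o⁴ − d_i⁴)/32 = π(0.257⁴ − 0.114⁴)/32 = 4.117×10^-4 m⁴.
τ_max = T·r/J = 57200 × 0.129 / 4.117×10^-4 = 1.785×10^7 Pa.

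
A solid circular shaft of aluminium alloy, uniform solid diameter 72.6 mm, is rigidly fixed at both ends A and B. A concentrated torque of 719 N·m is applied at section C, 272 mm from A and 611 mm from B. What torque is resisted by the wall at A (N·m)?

With uniform GJ and both ends fixed, compatibility θ_AC = θ_CB gives T_A·a = T_B·b, together with T_A + T_B = T₀.
T_A = T₀·b/(a+b) = 719.0·611/883.0 = 497.5 N·m; T_B = 221.5 N·m.

498 N·m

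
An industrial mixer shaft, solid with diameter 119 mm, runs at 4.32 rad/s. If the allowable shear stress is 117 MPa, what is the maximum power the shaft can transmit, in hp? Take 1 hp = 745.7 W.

224 hp

J = πd⁴/32 = π(0.119)⁴/32 = 1.969×10^-5 m⁴.
T_max = τ_allow·J/r = 1.17×10^8 × 1.969×10^-5 / 0.0595 = 38710 N·m.
ω = 4.32 rad/s, so P_max = T_max·ω = 1.672×10^5 W.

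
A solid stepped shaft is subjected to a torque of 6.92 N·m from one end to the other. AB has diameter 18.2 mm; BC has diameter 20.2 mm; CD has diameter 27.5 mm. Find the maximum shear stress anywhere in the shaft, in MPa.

Under the same torque, τ_max = 16T/(πd³) is largest where d is smallest — segment AB (d = 18.2 mm).
τ_max = 16·6.920/(π·(0.0182)³) = 5.846×10^6 Pa.

5.85 MPa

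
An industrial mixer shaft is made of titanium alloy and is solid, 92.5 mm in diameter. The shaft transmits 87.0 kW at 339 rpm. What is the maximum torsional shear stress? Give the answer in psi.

2290 psi

ω = 2π·339/60 = 35.50 rad/s, so T = P/ω = 87.0×10³ / 35.50 = 2451 N·m.
J = πd⁴/32 = π(0.0925)⁴/32 = 7.187×10^-6 m⁴.
τ_max = T·r/J = 2451 × 0.0462 / 7.187×10^-6 = 1.577×10^7 Pa.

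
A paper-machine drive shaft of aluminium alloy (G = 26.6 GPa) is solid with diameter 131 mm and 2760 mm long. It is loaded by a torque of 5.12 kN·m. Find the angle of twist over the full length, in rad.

0.0184 rad

J = πd⁴/32 = π(0.131)⁴/32 = 2.891×10^-5 m⁴.
θ = T·L/(G·J) = 5120 × 2.76 / (26.6×10⁹ × 2.891×10^-5) = 0.01837 rad.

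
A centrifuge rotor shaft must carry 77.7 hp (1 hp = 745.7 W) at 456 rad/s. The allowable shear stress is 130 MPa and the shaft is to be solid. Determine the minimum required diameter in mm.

ω = 456 rad/s, so T = P/ω = 77.7×745.7 / 456.0 = 127.1 N·m.
For a solid shaft τ_max = 16T/(πd³), so d = (16T/(π τ_allow))^(1/3) = (16·127.1/(π·1.30×10^8))^(1/3) = 0.01707 m.

17.1 mm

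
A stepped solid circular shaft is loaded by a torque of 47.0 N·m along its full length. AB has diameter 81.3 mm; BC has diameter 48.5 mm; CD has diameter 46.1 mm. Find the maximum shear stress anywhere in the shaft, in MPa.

2.44 MPa

Under the same torque, τ_max = 16T/(πd³) is largest where d is smallest — segment CD (d = 46.1 mm).
τ_max = 16·47.00/(π·(0.0461)³) = 2.443×10^6 Pa.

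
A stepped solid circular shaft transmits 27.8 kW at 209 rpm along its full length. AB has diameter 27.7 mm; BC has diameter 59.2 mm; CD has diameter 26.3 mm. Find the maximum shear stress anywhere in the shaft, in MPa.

ω = 2π·209/60 = 21.89 rad/s, so T = P/ω = 27.8×10³ / 21.89 = 1270 N·m.
Under the same torque, τ_max = 16T/(πd³) is largest where d is smallest — segment CD (d = 26.3 mm).
τ_max = 16·1270/(π·(0.0263)³) = 3.556×10^8 Pa.

356 MPa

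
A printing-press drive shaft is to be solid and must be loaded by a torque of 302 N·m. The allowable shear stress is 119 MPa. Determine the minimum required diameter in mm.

23.5 mm

For a solid shaft τ_max = 16T/(πd³), so d = (16T/(π τ_allow))^(1/3) = (16·302.0/(π·1.19×10^8))^(1/3) = 0.02347 m.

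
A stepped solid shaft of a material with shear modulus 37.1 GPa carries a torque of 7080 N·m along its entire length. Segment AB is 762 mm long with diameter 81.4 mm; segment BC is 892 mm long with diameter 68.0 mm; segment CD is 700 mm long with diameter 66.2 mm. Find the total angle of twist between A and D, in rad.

J_AB = π(0.0814)⁴/32 = 4.31×10^-6 m⁴; J_BC = π(0.0680)⁴/32 = 2.10×10^-6 m⁴; J_CD = π(0.0662)⁴/32 = 1.89×10^-6 m⁴.
θ = (T/G)·Σ L_i/J_i = (7080/37.1×10⁹)·(0.762/4.31×10^-6 + 0.892/2.10×10^-6 + 0.700/1.89×10^-6) = 0.1857 rad.

0.186 rad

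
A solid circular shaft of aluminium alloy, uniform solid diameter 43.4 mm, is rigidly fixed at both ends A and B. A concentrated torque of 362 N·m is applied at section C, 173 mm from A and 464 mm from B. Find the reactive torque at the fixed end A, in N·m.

264 N·m

With uniform GJ and both ends fixed, compatibility θ_AC = θ_CB gives T_A·a = T_B·b, together with T_A + T_B = T₀.
T_A = T₀·b/(a+b) = 362.0·464/637.0 = 263.7 N·m; T_B = 98.31 N·m.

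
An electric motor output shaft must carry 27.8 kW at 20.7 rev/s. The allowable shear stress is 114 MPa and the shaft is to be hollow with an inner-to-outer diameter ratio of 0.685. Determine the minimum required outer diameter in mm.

23.0 mm

ω = 2π·20.7 = 130.1 rad/s, so T = P/ω = 27.8×10³ / 130.1 = 213.7 N·m.
For a hollow shaft with d_i/d_o = 0.685: τ_max = 16T/(π d_o³ (1−k⁴)), so d_o = [16T/(π τ_allow (1−k⁴))]^(1/3) = [16·213.7/(π·1.14×10^8·0.7798)]^(1/3) = 0.02305 m.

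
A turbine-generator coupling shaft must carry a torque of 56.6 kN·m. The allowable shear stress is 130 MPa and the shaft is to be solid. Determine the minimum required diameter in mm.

130 mm

For a solid shaft τ_max = 16T/(πd³), so d = (16T/(π τ_allow))^(1/3) = (16·56600/(π·1.30×10^8))^(1/3) = 0.1304 m.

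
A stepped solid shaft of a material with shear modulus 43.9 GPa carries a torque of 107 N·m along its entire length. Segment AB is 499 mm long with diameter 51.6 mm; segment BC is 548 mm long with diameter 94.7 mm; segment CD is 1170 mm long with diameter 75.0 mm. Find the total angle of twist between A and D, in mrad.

2.83 mrad

J_AB = π(0.0516)⁴/32 = 6.96×10^-7 m⁴; J_BC = π(0.0947)⁴/32 = 7.90×10^-6 m⁴; J_CD = π(0.0750)⁴/32 = 3.11×10^-6 m⁴.
θ = (T/G)·Σ L_i/J_i = (107.0/43.9×10⁹)·(0.499/6.96×10^-7 + 0.548/7.90×10^-6 + 1.17/3.11×10^-6) = 2.835×10^-3 rad.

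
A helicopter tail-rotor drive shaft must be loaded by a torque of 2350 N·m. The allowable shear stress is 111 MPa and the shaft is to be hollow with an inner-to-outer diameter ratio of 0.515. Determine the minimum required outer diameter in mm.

For a hollow shaft with d_i/d_o = 0.515: τ_max = 16T/(π d_o³ (1−k⁴)), so d_o = [16T/(π τ_allow (1−k⁴))]^(1/3) = [16·2350/(π·1.11×10^8·0.9297)]^(1/3) = 0.04877 m.

48.8 mm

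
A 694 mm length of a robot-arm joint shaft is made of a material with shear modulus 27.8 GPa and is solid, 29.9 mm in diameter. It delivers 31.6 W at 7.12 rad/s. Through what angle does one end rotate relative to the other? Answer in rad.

ω = 7.12 rad/s, so T = P/ω = 31.6 / 7.120 = 4.438 N·m.
J = πd⁴/32 = π(0.0299)⁴/32 = 7.847×10^-8 m⁴.
θ = T·L/(G·J) = 4.438 × 0.694 / (27.8×10⁹ × 7.847×10^-8) = 1.412×10^-3 rad.

0.00141 rad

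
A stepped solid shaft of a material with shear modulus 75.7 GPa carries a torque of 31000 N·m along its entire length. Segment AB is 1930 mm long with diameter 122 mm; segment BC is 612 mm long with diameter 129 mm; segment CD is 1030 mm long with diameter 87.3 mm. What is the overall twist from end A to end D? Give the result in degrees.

J_AB = π(0.122)⁴/32 = 2.17×10^-5 m⁴; J_BC = π(0.129)⁴/32 = 2.72×10^-5 m⁴; J_CD = π(0.0873)⁴/32 = 5.70×10^-6 m⁴.
θ = (T/G)·Σ L_i/J_i = (31000/75.7×10⁹)·(1.93/2.17×10^-5 + 0.612/2.72×10^-5 + 1.03/5.70×10^-6) = 0.1195 rad.

6.85°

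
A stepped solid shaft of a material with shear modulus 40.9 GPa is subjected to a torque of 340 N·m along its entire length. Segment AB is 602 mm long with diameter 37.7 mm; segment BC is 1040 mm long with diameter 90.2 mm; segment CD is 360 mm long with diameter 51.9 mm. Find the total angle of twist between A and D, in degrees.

1.76°

J_AB = π(0.0377)⁴/32 = 1.98×10^-7 m⁴; J_BC = π(0.0902)⁴/32 = 6.50×10^-6 m⁴; J_CD = π(0.0519)⁴/32 = 7.12×10^-7 m⁴.
θ = (T/G)·Σ L_i/J_i = (340.0/40.9×10⁹)·(0.602/1.98×10^-7 + 1.04/6.50×10^-6 + 0.360/7.12×10^-7) = 0.03077 rad.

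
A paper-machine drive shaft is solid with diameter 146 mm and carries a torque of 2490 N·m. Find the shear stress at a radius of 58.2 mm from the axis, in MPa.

3.25 MPa

J = πd⁴/32 = π(0.146)⁴/32 = 4.461×10^-5 m⁴.
Shear stress varies linearly with radius: τ = T·r/J = 2490 × 0.0582 / 4.461×10^-5 = 3.249×10^6 Pa.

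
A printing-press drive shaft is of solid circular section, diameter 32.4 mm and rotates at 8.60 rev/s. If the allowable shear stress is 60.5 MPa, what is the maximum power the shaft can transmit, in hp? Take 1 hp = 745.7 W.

J = πd⁴/32 = π(0.0324)⁴/32 = 1.082×10^-7 m⁴.
T_max = τ_allow·J/r = 6.05×10^7 × 1.082×10^-7 / 0.0162 = 404.0 N·m.
ω = 2π·8.60 = 54.04 rad/s, so P_max = T_max·ω = 2.183×10^4 W.

29.3 hp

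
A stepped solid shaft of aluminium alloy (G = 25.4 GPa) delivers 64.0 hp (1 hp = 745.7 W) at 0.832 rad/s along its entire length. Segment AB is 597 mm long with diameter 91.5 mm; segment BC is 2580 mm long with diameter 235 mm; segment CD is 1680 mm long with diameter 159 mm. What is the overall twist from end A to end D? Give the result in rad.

ω = 0.832 rad/s, so T = P/ω = 64.0×745.7 / 0.8320 = 57360 N·m.
J_AB = π(0.0915)⁴/32 = 6.88×10^-6 m⁴; J_BC = π(0.235)⁴/32 = 2.99×10^-4 m⁴; J_CD = π(0.159)⁴/32 = 6.27×10^-5 m⁴.
θ = (T/G)·Σ L_i/J_i = (57360/25.4×10⁹)·(0.597/6.88×10^-6 + 2.58/2.99×10^-4 + 1.68/6.27×10^-5) = 0.2758 rad.

0.276 rad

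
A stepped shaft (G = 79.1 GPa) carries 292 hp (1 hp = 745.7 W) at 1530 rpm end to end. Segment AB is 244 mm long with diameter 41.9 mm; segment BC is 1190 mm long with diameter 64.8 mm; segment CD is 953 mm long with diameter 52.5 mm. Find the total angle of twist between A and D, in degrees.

2.73°

ω = 2π·1530/60 = 160.2 rad/s, so T = P/ω = 292×745.7 / 160.2 = 1359 N·m.
J_AB = π(0.0419)⁴/32 = 3.03×10^-7 m⁴; J_BC = π(0.0648)⁴/32 = 1.73×10^-6 m⁴; J_CD = π(0.0525)⁴/32 = 7.46×10^-7 m⁴.
θ = (T/G)·Σ L_i/J_i = (1359/79.1×10⁹)·(0.244/3.03×10^-7 + 1.19/1.73×10^-6 + 0.953/7.46×10^-7) = 0.04762 rad.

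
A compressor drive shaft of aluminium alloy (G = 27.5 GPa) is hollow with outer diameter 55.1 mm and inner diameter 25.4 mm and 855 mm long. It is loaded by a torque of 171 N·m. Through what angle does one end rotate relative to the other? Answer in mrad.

6.15 mrad

J = π(d_o⁴ − d_i⁴)/32 = π(0.0551⁴ − 0.0254⁴)/32 = 8.640×10^-7 m⁴.
θ = T·L/(G·J) = 171.0 × 0.855 / (27.5×10⁹ × 8.640×10^-7) = 6.153×10^-3 rad.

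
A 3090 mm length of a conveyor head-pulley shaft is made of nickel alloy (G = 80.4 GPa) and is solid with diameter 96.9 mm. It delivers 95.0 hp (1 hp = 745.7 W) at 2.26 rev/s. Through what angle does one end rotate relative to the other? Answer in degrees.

ω = 2π·2.26 = 14.20 rad/s, so T = P/ω = 95.0×745.7 / 14.20 = 4989 N·m.
J = πd⁴/32 = π(0.0969)⁴/32 = 8.656×10^-6 m⁴.
θ = T·L/(G·J) = 4989 × 3.09 / (80.4×10⁹ × 8.656×10^-6) = 0.02215 rad.

1.27°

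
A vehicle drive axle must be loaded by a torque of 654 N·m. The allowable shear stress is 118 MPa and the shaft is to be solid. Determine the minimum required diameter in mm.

30.4 mm

For a solid shaft τ_max = 16T/(πd³), so d = (16T/(π τ_allow))^(1/3) = (16·654.0/(π·1.18×10^8))^(1/3) = 0.03045 m.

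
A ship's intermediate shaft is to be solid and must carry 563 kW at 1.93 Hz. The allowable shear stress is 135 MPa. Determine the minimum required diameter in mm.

ω = 2π·1.93 = 12.13 rad/s, so T = P/ω = 563×10³ / 12.13 = 46430 N·m.
For a solid shaft τ_max = 16T/(πd³), so d = (16T/(π τ_allow))^(1/3) = (16·46430/(π·1.35×10^8))^(1/3) = 0.1205 m.

121 mm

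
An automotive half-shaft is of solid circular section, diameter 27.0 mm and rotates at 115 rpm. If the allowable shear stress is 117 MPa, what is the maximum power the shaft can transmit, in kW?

J = πd⁴/32 = π(0.0270)⁴/32 = 5.217×10^-8 m⁴.
T_max = τ_allow·J/r = 1.17×10^8 × 5.217×10^-8 / 0.0135 = 452.2 N·m.
ω = 2π·115/60 = 12.04 rad/s, so P_max = T_max·ω = 5445 W.

5.45 kW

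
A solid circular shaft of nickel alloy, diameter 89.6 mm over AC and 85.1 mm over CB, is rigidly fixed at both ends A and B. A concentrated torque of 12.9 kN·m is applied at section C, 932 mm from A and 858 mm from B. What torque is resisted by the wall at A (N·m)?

Compatibility: T_A·a/J_AC = T_B·b/J_CB with T_A + T_B = T₀.
J_AC = 6.33×10^-6 m⁴, J_CB = 5.15×10^-6 m⁴, so T_A = T₀·(J_AC/a)/((J_AC/a)+(J_CB/b)) = 6847 N·m, T_B = 6053 N·m.

6850 N·m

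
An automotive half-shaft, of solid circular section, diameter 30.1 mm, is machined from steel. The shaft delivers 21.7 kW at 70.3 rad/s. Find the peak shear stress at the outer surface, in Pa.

5.76e7 Pa

ω = 70.3 rad/s, so T = P/ω = 21.7×10³ / 70.30 = 308.7 N·m.
J = πd⁴/32 = π(0.0301)⁴/32 = 8.059×10^-8 m⁴.
τ_max = T·r/J = 308.7 × 0.0151 / 8.059×10^-8 = 5.765×10^7 Pa.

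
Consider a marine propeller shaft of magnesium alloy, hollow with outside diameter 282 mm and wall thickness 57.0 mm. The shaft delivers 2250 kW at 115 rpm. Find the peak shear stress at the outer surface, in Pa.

ω = 2π·115/60 = 12.04 rad/s, so T = P/ω = 2250×10³ / 12.04 = 186800 N·m.
J = π(d_o⁴ − d_i⁴)/32 = π(0.282⁴ − 0.168⁴)/32 = 5.427×10^-4 m⁴.
τ_max = T·r/J = 186800 × 0.141 / 5.427×10^-4 = 4.855×10^7 Pa.

4.85e7 Pa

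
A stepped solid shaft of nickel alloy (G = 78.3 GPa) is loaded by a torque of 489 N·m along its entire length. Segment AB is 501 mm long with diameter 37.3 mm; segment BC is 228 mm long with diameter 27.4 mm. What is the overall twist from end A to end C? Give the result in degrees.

2.42°

J_AB = π(0.0373)⁴/32 = 1.90×10^-7 m⁴; J_BC = π(0.0274)⁴/32 = 5.53×10^-8 m⁴.
θ = (T/G)·Σ L_i/J_i = (489.0/78.3×10⁹)·(0.501/1.90×10^-7 + 0.228/5.53×10^-8) = 0.04220 rad.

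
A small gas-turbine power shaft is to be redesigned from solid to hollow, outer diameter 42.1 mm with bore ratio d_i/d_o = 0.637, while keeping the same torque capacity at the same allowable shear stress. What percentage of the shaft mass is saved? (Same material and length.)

33.0 %

Equal τ_max and T ⇒ the solid shaft needs d_s³ = d_o³(1−k⁴), so d_s = 42.1·(1−0.637⁴)^(1/3) = 39.65 mm.
Area ratio A_h/A_s = d_o²(1−k²)/d_s² = (1−k²)/(1−k⁴)^(2/3) = 0.6700.
Mass saving = 1 − 0.6700 = 33.0 %.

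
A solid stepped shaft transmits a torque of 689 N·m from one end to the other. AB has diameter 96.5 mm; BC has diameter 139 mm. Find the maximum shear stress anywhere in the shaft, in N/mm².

Under the same torque, τ_max = 16T/(πd³) is largest where d is smallest — segment AB (d = 96.5 mm).
τ_max = 16·689.0/(π·(0.0965)³) = 3.905×10^6 Pa.

3.90 N/mm²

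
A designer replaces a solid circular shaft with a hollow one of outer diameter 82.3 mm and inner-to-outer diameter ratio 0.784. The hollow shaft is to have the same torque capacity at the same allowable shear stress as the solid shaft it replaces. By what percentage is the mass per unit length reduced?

Equal τ_max and T ⇒ the solid shaft needs d_s³ = d_o³(1−k⁴), so d_s = 82.3·(1−0.784⁴)^(1/3) = 70.26 mm.
Area ratio A_h/A_s = d_o²(1−k²)/d_s² = (1−k²)/(1−k⁴)^(2/3) = 0.5287.
Mass saving = 1 − 0.5287 = 47.1 %.

47.1 %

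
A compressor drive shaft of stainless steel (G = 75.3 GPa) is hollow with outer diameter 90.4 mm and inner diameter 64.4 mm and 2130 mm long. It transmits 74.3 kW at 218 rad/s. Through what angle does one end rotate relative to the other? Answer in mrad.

ω = 218 rad/s, so T = P/ω = 74.3×10³ / 218.0 = 340.8 N·m.
J = π(d_o⁴ − d_i⁴)/32 = π(0.0904⁴ − 0.0644⁴)/32 = 4.868×10^-6 m⁴.
θ = T·L/(G·J) = 340.8 × 2.13 / (75.3×10⁹ × 4.868×10^-6) = 1.981×10^-3 rad.

1.98 mrad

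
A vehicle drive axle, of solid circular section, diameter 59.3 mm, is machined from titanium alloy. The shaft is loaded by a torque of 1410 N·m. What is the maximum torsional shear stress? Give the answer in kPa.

J = πd⁴/32 = π(0.0593)⁴/32 = 1.214×10^-6 m⁴.
τ_max = T·r/J = 1410 × 0.0296 / 1.214×10^-6 = 3.444×10^7 Pa.

34400 kPa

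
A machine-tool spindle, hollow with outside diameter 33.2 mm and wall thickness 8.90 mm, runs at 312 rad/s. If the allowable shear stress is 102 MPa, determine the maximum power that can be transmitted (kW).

218 kW

J = π(d_o⁴ − d_i⁴)/32 = π(0.0332⁴ − 0.0154⁴)/32 = 1.138×10^-7 m⁴.
T_max = τ_allow·J/r = 1.02×10^8 × 1.138×10^-7 / 0.0166 = 699.0 N·m.
ω = 312 rad/s, so P_max = T_max·ω = 2.181×10^5 W.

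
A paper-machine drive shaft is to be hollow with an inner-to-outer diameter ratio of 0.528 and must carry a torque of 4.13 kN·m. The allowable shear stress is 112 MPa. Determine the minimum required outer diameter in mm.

58.8 mm

For a hollow shaft with d_i/d_o = 0.528: τ_max = 16T/(π d_o³ (1−k⁴)), so d_o = [16T/(π τ_allow (1−k⁴))]^(1/3) = [16·4130/(π·1.12×10^8·0.9223)]^(1/3) = 0.05883 m.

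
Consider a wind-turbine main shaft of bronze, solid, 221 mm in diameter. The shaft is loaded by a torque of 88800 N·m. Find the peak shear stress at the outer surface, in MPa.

J = πd⁴/32 = π(0.221)⁴/32 = 2.342×10^-4 m⁴.
τ_max = T·r/J = 88800 × 0.111 / 2.342×10^-4 = 4.190×10^7 Pa.

41.9 MPa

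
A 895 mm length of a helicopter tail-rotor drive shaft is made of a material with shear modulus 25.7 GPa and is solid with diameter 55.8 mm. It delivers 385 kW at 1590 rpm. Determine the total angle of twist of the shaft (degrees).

ω = 2π·1590/60 = 166.5 rad/s, so T = P/ω = 385×10³ / 166.5 = 2312 N·m.
J = πd⁴/32 = π(0.0558)⁴/32 = 9.518×10^-7 m⁴.
θ = T·L/(G·J) = 2312 × 0.895 / (25.7×10⁹ × 9.518×10^-7) = 0.08460 rad.

4.85°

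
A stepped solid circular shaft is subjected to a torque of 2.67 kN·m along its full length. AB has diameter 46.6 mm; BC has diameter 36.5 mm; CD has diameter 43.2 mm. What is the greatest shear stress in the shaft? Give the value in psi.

Under the same torque, τ_max = 16T/(πd³) is largest where d is smallest — segment BC (d = 36.5 mm).
τ_max = 16·2670/(π·(0.0365)³) = 2.796×10^8 Pa.

40600 psi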